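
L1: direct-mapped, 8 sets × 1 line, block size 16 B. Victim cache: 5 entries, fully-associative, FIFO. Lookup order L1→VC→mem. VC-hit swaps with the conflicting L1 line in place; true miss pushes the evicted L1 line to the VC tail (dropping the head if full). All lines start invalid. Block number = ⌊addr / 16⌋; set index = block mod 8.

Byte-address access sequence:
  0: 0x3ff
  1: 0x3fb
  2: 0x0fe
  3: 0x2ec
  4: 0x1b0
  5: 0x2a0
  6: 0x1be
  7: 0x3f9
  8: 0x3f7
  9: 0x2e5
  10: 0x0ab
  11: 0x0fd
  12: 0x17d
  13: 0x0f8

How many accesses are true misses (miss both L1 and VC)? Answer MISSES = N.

MISSES = 7

0: 0x3ff (blk 63, set 7) → MISS  vc=[]
1: 0x3fb (blk 63, set 7) → L1-HIT  vc=[]
2: 0xfe (blk 15, set 7) → MISS  vc=[63]
3: 0x2ec (blk 46, set 6) → MISS  vc=[63]
4: 0x1b0 (blk 27, set 3) → MISS  vc=[63]
5: 0x2a0 (blk 42, set 2) → MISS  vc=[63]
6: 0x1be (blk 27, set 3) → L1-HIT  vc=[63]
7: 0x3f9 (blk 63, set 7) → VC-HIT  vc=[15]
8: 0x3f7 (blk 63, set 7) → L1-HIT  vc=[15]
9: 0x2e5 (blk 46, set 6) → L1-HIT  vc=[15]
10: 0xab (blk 10, set 2) → MISS  vc=[15, 42]
11: 0xfd (blk 15, set 7) → VC-HIT  vc=[63, 42]
12: 0x17d (blk 23, set 7) → MISS  vc=[63, 42, 15]
13: 0xf8 (blk 15, set 7) → VC-HIT  vc=[63, 42, 23]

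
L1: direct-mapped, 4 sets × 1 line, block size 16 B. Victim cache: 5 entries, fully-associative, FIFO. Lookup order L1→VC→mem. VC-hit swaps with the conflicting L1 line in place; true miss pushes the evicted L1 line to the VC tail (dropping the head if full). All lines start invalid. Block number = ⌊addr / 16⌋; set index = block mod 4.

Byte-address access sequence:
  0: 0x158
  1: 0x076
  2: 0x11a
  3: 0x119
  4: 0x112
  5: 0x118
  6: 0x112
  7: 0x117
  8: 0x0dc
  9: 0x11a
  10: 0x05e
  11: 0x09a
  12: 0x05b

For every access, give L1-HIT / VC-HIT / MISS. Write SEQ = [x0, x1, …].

#0 0x158→b21/s1 MISS; vc=[]
#1 0x76→b7/s3 MISS; vc=[]
#2 0x11a→b17/s1 MISS; vc=[21]
#3 0x119→b17/s1 L1-HIT; vc=[21]
#4 0x112→b17/s1 L1-HIT; vc=[21]
#5 0x118→b17/s1 L1-HIT; vc=[21]
#6 0x112→b17/s1 L1-HIT; vc=[21]
#7 0x117→b17/s1 L1-HIT; vc=[21]
#8 0xdc→b13/s1 MISS; vc=[21,17]
#9 0x11a→b17/s1 VC-HIT; vc=[21,13]
#10 0x5e→b5/s1 MISS; vc=[21,13,17]
#11 0x9a→b9/s1 MISS; vc=[21,13,17,5]
#12 0x5b→b5/s1 VC-HIT; vc=[21,13,17,9]

SEQ = [MISS, MISS, MISS, L1-HIT, L1-HIT, L1-HIT, L1-HIT, L1-HIT, MISS, VC-HIT, MISS, MISS, VC-HIT]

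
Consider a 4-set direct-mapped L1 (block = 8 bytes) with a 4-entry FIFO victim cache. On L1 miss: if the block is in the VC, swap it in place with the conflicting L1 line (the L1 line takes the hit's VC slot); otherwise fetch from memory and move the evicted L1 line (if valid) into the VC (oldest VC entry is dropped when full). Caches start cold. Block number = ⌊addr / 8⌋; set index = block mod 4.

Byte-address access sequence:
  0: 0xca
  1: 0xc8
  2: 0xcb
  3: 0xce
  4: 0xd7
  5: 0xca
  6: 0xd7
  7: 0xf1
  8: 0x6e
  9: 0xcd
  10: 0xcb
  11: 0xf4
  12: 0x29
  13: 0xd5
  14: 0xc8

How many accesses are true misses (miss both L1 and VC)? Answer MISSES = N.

MISSES = 5

0: 0xca (blk 25, set 1) → MISS  vc=[]
1: 0xc8 (blk 25, set 1) → L1-HIT  vc=[]
2: 0xcb (blk 25, set 1) → L1-HIT  vc=[]
3: 0xce (blk 25, set 1) → L1-HIT  vc=[]
4: 0xd7 (blk 26, set 2) → MISS  vc=[]
5: 0xca (blk 25, set 1) → L1-HIT  vc=[]
6: 0xd7 (blk 26, set 2) → L1-HIT  vc=[]
7: 0xf1 (blk 30, set 2) → MISS  vc=[26]
8: 0x6e (blk 13, set 1) → MISS  vc=[26, 25]
9: 0xcd (blk 25, set 1) → VC-HIT  vc=[26, 13]
10: 0xcb (blk 25, set 1) → L1-HIT  vc=[26, 13]
11: 0xf4 (blk 30, set 2) → L1-HIT  vc=[26, 13]
12: 0x29 (blk 5, set 1) → MISS  vc=[26, 13, 25]
13: 0xd5 (blk 26, set 2) → VC-HIT  vc=[30, 13, 25]
14: 0xc8 (blk 25, set 1) → VC-HIT  vc=[30, 13, 5]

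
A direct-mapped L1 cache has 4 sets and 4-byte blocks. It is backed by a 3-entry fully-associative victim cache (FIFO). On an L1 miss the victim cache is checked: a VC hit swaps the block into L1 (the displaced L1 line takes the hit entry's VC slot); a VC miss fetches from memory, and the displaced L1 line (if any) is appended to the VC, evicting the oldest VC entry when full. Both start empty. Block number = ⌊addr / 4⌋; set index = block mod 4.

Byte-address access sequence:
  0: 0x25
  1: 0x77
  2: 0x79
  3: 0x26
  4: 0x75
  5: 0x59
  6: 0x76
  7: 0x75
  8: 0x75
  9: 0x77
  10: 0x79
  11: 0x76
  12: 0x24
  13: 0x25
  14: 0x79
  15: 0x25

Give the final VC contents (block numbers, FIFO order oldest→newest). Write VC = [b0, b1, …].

0: 0x25 (blk 9, set 1) → MISS  vc=[]
1: 0x77 (blk 29, set 1) → MISS  vc=[9]
2: 0x79 (blk 30, set 2) → MISS  vc=[9]
3: 0x26 (blk 9, set 1) → VC-HIT  vc=[29]
4: 0x75 (blk 29, set 1) → VC-HIT  vc=[9]
5: 0x59 (blk 22, set 2) → MISS  vc=[9, 30]
6: 0x76 (blk 29, set 1) → L1-HIT  vc=[9, 30]
7: 0x75 (blk 29, set 1) → L1-HIT  vc=[9, 30]
8: 0x75 (blk 29, set 1) → L1-HIT  vc=[9, 30]
9: 0x77 (blk 29, set 1) → L1-HIT  vc=[9, 30]
10: 0x79 (blk 30, set 2) → VC-HIT  vc=[9, 22]
11: 0x76 (blk 29, set 1) → L1-HIT  vc=[9, 22]
12: 0x24 (blk 9, set 1) → VC-HIT  vc=[29, 22]
13: 0x25 (blk 9, set 1) → L1-HIT  vc=[29, 22]
14: 0x79 (blk 30, set 2) → L1-HIT  vc=[29, 22]
15: 0x25 (blk 9, set 1) → L1-HIT  vc=[29, 22]

VC = [29, 22]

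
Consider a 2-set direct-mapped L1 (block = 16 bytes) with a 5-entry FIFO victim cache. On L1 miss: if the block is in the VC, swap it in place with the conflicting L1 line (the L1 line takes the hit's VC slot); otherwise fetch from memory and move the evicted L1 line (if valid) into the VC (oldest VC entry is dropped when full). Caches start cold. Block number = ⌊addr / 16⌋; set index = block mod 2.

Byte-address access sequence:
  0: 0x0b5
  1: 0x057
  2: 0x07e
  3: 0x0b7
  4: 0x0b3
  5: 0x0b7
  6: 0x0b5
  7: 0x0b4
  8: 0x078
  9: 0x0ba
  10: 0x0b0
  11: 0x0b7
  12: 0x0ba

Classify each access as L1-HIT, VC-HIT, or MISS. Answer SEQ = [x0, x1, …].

#0 0xb5→b11/s1 MISS; vc=[]
#1 0x57→b5/s1 MISS; vc=[11]
#2 0x7e→b7/s1 MISS; vc=[11,5]
#3 0xb7→b11/s1 VC-HIT; vc=[7,5]
#4 0xb3→b11/s1 L1-HIT; vc=[7,5]
#5 0xb7→b11/s1 L1-HIT; vc=[7,5]
#6 0xb5→b11/s1 L1-HIT; vc=[7,5]
#7 0xb4→b11/s1 L1-HIT; vc=[7,5]
#8 0x78→b7/s1 VC-HIT; vc=[11,5]
#9 0xba→b11/s1 VC-HIT; vc=[7,5]
#10 0xb0→b11/s1 L1-HIT; vc=[7,5]
#11 0xb7→b11/s1 L1-HIT; vc=[7,5]
#12 0xba→b11/s1 L1-HIT; vc=[7,5]

SEQ = [MISS, MISS, MISS, VC-HIT, L1-HIT, L1-HIT, L1-HIT, L1-HIT, VC-HIT, VC-HIT, L1-HIT, L1-HIT, L1-HIT]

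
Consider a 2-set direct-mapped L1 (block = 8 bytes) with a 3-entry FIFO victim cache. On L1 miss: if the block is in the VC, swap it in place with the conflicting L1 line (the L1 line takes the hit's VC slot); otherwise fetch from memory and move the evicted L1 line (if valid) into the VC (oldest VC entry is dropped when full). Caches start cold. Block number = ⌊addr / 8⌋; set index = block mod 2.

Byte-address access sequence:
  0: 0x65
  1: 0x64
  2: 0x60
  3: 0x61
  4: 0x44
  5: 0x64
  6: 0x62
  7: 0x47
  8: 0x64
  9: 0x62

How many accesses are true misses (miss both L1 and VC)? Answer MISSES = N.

#0 0x65→b12/s0 MISS; vc=[]
#1 0x64→b12/s0 L1-HIT; vc=[]
#2 0x60→b12/s0 L1-HIT; vc=[]
#3 0x61→b12/s0 L1-HIT; vc=[]
#4 0x44→b8/s0 MISS; vc=[12]
#5 0x64→b12/s0 VC-HIT; vc=[8]
#6 0x62→b12/s0 L1-HIT; vc=[8]
#7 0x47→b8/s0 VC-HIT; vc=[12]
#8 0x64→b12/s0 VC-HIT; vc=[8]
#9 0x62→b12/s0 L1-HIT; vc=[8]

MISSES = 2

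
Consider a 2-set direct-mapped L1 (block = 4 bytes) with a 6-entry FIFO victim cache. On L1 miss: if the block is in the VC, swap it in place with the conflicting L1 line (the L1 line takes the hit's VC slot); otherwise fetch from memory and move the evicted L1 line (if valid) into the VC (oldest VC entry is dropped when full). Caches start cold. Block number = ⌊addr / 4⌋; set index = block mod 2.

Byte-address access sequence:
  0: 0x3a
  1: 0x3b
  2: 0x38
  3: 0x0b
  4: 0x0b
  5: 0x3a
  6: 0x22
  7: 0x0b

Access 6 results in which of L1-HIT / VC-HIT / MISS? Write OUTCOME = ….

OUTCOME = MISS

  [0] addr=0x3a blk=14 s=0: MISS | VC []
  [1] addr=0x3b blk=14 s=0: L1-HIT | VC []
  [2] addr=0x38 blk=14 s=0: L1-HIT | VC []
  [3] addr=0xb blk=2 s=0: MISS | VC [14]
  [4] addr=0xb blk=2 s=0: L1-HIT | VC [14]
  [5] addr=0x3a blk=14 s=0: VC-HIT | VC [2]
  [6] addr=0x22 blk=8 s=0: MISS | VC [2, 14]
  [7] addr=0xb blk=2 s=0: VC-HIT | VC [8, 14]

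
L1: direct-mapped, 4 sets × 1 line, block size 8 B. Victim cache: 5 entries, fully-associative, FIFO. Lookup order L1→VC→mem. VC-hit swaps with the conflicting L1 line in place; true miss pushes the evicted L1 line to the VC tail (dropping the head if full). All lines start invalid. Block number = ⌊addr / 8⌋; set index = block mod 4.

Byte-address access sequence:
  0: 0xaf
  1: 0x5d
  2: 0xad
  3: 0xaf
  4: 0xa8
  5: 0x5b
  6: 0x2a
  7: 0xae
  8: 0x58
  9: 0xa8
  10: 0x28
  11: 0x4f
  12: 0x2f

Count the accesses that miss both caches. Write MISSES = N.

  [0] addr=0xaf blk=21 s=1: MISS | VC []
  [1] addr=0x5d blk=11 s=3: MISS | VC []
  [2] addr=0xad blk=21 s=1: L1-HIT | VC []
  [3] addr=0xaf blk=21 s=1: L1-HIT | VC []
  [4] addr=0xa8 blk=21 s=1: L1-HIT | VC []
  [5] addr=0x5b blk=11 s=3: L1-HIT | VC []
  [6] addr=0x2a blk=5 s=1: MISS | VC [21]
  [7] addr=0xae blk=21 s=1: VC-HIT | VC [5]
  [8] addr=0x58 blk=11 s=3: L1-HIT | VC [5]
  [9] addr=0xa8 blk=21 s=1: L1-HIT | VC [5]
  [10] addr=0x28 blk=5 s=1: VC-HIT | VC [21]
  [11] addr=0x4f blk=9 s=1: MISS | VC [21, 5]
  [12] addr=0x2f blk=5 s=1: VC-HIT | VC [21, 9]

MISSES = 4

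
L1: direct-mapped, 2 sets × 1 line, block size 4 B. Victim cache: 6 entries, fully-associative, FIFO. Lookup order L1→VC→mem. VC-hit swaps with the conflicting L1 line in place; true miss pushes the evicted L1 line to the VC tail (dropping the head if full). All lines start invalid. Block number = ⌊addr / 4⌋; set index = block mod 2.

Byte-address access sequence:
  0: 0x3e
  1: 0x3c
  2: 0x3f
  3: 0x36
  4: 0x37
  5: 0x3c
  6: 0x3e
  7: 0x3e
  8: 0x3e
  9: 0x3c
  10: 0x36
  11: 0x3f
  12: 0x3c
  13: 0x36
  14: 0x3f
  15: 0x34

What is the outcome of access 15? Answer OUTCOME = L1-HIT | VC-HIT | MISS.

#0 0x3e→b15/s1 MISS; vc=[]
#1 0x3c→b15/s1 L1-HIT; vc=[]
#2 0x3f→b15/s1 L1-HIT; vc=[]
#3 0x36→b13/s1 MISS; vc=[15]
#4 0x37→b13/s1 L1-HIT; vc=[15]
#5 0x3c→b15/s1 VC-HIT; vc=[13]
#6 0x3e→b15/s1 L1-HIT; vc=[13]
#7 0x3e→b15/s1 L1-HIT; vc=[13]
#8 0x3e→b15/s1 L1-HIT; vc=[13]
#9 0x3c→b15/s1 L1-HIT; vc=[13]
#10 0x36→b13/s1 VC-HIT; vc=[15]
#11 0x3f→b15/s1 VC-HIT; vc=[13]
#12 0x3c→b15/s1 L1-HIT; vc=[13]
#13 0x36→b13/s1 VC-HIT; vc=[15]
#14 0x3f→b15/s1 VC-HIT; vc=[13]
#15 0x34→b13/s1 VC-HIT; vc=[15]

OUTCOME = VC-HIT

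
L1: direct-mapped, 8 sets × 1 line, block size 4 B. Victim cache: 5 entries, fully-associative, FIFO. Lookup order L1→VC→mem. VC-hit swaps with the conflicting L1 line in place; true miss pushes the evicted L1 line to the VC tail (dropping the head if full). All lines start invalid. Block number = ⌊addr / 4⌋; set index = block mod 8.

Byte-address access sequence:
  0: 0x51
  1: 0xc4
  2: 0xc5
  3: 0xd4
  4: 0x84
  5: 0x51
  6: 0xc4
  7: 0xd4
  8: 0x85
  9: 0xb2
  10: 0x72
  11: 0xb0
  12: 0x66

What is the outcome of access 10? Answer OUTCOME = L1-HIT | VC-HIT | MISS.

OUTCOME = MISS

#0 0x51→b20/s4 MISS; vc=[]
#1 0xc4→b49/s1 MISS; vc=[]
#2 0xc5→b49/s1 L1-HIT; vc=[]
#3 0xd4→b53/s5 MISS; vc=[]
#4 0x84→b33/s1 MISS; vc=[49]
#5 0x51→b20/s4 L1-HIT; vc=[49]
#6 0xc4→b49/s1 VC-HIT; vc=[33]
#7 0xd4→b53/s5 L1-HIT; vc=[33]
#8 0x85→b33/s1 VC-HIT; vc=[49]
#9 0xb2→b44/s4 MISS; vc=[49,20]
#10 0x72→b28/s4 MISS; vc=[49,20,44]
#11 0xb0→b44/s4 VC-HIT; vc=[49,20,28]
#12 0x66→b25/s1 MISS; vc=[49,20,28,33]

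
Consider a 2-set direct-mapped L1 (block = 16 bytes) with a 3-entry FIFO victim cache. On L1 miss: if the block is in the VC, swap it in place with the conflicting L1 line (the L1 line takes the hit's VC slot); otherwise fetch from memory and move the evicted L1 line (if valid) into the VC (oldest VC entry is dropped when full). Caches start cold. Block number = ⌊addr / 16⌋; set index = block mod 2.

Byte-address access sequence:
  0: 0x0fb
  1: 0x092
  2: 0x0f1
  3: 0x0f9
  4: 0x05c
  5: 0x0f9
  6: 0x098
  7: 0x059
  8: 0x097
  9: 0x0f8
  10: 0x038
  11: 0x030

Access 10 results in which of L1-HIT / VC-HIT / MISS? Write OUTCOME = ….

OUTCOME = MISS

0: 0xfb (blk 15, set 1) → MISS  vc=[]
1: 0x92 (blk 9, set 1) → MISS  vc=[15]
2: 0xf1 (blk 15, set 1) → VC-HIT  vc=[9]
3: 0xf9 (blk 15, set 1) → L1-HIT  vc=[9]
4: 0x5c (blk 5, set 1) → MISS  vc=[9, 15]
5: 0xf9 (blk 15, set 1) → VC-HIT  vc=[9, 5]
6: 0x98 (blk 9, set 1) → VC-HIT  vc=[15, 5]
7: 0x59 (blk 5, set 1) → VC-HIT  vc=[15, 9]
8: 0x97 (blk 9, set 1) → VC-HIT  vc=[15, 5]
9: 0xf8 (blk 15, set 1) → VC-HIT  vc=[9, 5]
10: 0x38 (blk 3, set 1) → MISS  vc=[9, 5, 15]
11: 0x30 (blk 3, set 1) → L1-HIT  vc=[9, 5, 15]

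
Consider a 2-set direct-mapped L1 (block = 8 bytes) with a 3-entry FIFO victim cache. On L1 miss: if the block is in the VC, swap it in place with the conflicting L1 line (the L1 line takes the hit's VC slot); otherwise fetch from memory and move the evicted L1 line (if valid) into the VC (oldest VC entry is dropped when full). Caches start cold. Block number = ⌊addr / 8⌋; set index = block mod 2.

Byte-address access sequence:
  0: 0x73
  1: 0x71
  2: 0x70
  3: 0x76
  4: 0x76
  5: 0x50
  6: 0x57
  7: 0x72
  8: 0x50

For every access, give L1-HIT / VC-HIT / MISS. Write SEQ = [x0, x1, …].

#0 0x73→b14/s0 MISS; vc=[]
#1 0x71→b14/s0 L1-HIT; vc=[]
#2 0x70→b14/s0 L1-HIT; vc=[]
#3 0x76→b14/s0 L1-HIT; vc=[]
#4 0x76→b14/s0 L1-HIT; vc=[]
#5 0x50→b10/s0 MISS; vc=[14]
#6 0x57→b10/s0 L1-HIT; vc=[14]
#7 0x72→b14/s0 VC-HIT; vc=[10]
#8 0x50→b10/s0 VC-HIT; vc=[14]

SEQ = [MISS, L1-HIT, L1-HIT, L1-HIT, L1-HIT, MISS, L1-HIT, VC-HIT, VC-HIT]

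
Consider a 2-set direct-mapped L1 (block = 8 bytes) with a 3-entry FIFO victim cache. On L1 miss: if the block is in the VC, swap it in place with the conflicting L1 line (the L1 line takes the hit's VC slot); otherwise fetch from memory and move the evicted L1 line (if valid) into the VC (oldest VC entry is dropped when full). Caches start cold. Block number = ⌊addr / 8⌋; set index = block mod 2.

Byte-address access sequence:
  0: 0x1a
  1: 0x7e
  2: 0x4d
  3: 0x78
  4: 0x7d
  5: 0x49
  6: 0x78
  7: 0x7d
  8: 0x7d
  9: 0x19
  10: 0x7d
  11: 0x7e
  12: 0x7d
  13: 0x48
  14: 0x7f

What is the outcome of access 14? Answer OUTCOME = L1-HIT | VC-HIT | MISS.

#0 0x1a→b3/s1 MISS; vc=[]
#1 0x7e→b15/s1 MISS; vc=[3]
#2 0x4d→b9/s1 MISS; vc=[3,15]
#3 0x78→b15/s1 VC-HIT; vc=[3,9]
#4 0x7d→b15/s1 L1-HIT; vc=[3,9]
#5 0x49→b9/s1 VC-HIT; vc=[3,15]
#6 0x78→b15/s1 VC-HIT; vc=[3,9]
#7 0x7d→b15/s1 L1-HIT; vc=[3,9]
#8 0x7d→b15/s1 L1-HIT; vc=[3,9]
#9 0x19→b3/s1 VC-HIT; vc=[15,9]
#10 0x7d→b15/s1 VC-HIT; vc=[3,9]
#11 0x7e→b15/s1 L1-HIT; vc=[3,9]
#12 0x7d→b15/s1 L1-HIT; vc=[3,9]
#13 0x48→b9/s1 VC-HIT; vc=[3,15]
#14 0x7f→b15/s1 VC-HIT; vc=[3,9]

OUTCOME = VC-HIT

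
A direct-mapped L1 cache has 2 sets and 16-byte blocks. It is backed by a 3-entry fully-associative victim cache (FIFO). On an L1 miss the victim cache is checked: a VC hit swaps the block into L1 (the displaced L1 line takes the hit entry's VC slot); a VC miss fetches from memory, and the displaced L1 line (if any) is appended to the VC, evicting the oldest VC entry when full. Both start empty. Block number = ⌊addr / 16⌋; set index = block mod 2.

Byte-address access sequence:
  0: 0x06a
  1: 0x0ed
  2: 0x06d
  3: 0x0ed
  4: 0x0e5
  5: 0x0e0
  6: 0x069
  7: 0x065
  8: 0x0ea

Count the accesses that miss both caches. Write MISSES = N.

MISSES = 2

  [0] addr=0x6a blk=6 s=0: MISS | VC []
  [1] addr=0xed blk=14 s=0: MISS | VC [6]
  [2] addr=0x6d blk=6 s=0: VC-HIT | VC [14]
  [3] addr=0xed blk=14 s=0: VC-HIT | VC [6]
  [4] addr=0xe5 blk=14 s=0: L1-HIT | VC [6]
  [5] addr=0xe0 blk=14 s=0: L1-HIT | VC [6]
  [6] addr=0x69 blk=6 s=0: VC-HIT | VC [14]
  [7] addr=0x65 blk=6 s=0: L1-HIT | VC [14]
  [8] addr=0xea blk=14 s=0: VC-HIT | VC [6]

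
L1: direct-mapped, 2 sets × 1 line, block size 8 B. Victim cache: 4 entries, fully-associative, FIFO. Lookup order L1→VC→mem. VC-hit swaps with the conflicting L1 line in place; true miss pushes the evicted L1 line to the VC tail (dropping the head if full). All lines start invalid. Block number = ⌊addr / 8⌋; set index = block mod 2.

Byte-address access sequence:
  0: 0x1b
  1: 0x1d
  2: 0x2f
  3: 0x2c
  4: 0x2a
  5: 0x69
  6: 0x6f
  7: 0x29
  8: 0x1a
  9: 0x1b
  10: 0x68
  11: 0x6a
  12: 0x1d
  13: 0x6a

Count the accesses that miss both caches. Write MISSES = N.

MISSES = 3

  [0] addr=0x1b blk=3 s=1: MISS | VC []
  [1] addr=0x1d blk=3 s=1: L1-HIT | VC []
  [2] addr=0x2f blk=5 s=1: MISS | VC [3]
  [3] addr=0x2c blk=5 s=1: L1-HIT | VC [3]
  [4] addr=0x2a blk=5 s=1: L1-HIT | VC [3]
  [5] addr=0x69 blk=13 s=1: MISS | VC [3, 5]
  [6] addr=0x6f blk=13 s=1: L1-HIT | VC [3, 5]
  [7] addr=0x29 blk=5 s=1: VC-HIT | VC [3, 13]
  [8] addr=0x1a blk=3 s=1: VC-HIT | VC [5, 13]
  [9] addr=0x1b blk=3 s=1: L1-HIT | VC [5, 13]
  [10] addr=0x68 blk=13 s=1: VC-HIT | VC [5, 3]
  [11] addr=0x6a blk=13 s=1: L1-HIT | VC [5, 3]
  [12] addr=0x1d blk=3 s=1: VC-HIT | VC [5, 13]
  [13] addr=0x6a blk=13 s=1: VC-HIT | VC [5, 3]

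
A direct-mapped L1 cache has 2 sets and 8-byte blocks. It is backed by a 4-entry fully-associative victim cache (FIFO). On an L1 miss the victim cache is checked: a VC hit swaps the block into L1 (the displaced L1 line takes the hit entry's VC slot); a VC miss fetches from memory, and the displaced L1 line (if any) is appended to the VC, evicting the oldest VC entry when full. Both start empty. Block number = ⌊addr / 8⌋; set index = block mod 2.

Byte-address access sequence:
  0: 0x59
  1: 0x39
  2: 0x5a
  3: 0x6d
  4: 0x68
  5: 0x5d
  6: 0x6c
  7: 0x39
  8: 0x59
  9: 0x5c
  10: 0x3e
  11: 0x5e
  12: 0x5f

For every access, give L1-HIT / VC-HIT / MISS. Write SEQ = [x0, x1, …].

SEQ = [MISS, MISS, VC-HIT, MISS, L1-HIT, VC-HIT, VC-HIT, VC-HIT, VC-HIT, L1-HIT, VC-HIT, VC-HIT, L1-HIT]

#0 0x59→b11/s1 MISS; vc=[]
#1 0x39→b7/s1 MISS; vc=[11]
#2 0x5a→b11/s1 VC-HIT; vc=[7]
#3 0x6d→b13/s1 MISS; vc=[7,11]
#4 0x68→b13/s1 L1-HIT; vc=[7,11]
#5 0x5d→b11/s1 VC-HIT; vc=[7,13]
#6 0x6c→b13/s1 VC-HIT; vc=[7,11]
#7 0x39→b7/s1 VC-HIT; vc=[13,11]
#8 0x59→b11/s1 VC-HIT; vc=[13,7]
#9 0x5c→b11/s1 L1-HIT; vc=[13,7]
#10 0x3e→b7/s1 VC-HIT; vc=[13,11]
#11 0x5e→b11/s1 VC-HIT; vc=[13,7]
#12 0x5f→b11/s1 L1-HIT; vc=[13,7]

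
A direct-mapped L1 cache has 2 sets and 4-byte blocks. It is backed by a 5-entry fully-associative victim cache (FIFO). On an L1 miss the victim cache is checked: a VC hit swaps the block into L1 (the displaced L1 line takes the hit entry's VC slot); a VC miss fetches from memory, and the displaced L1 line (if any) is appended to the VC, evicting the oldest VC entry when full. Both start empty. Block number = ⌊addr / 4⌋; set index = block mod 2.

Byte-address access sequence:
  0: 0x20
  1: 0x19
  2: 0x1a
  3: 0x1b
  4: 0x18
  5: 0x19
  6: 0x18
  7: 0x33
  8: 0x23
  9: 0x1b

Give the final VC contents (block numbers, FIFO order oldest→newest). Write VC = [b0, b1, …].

VC = [12, 8]

  [0] addr=0x20 blk=8 s=0: MISS | VC []
  [1] addr=0x19 blk=6 s=0: MISS | VC [8]
  [2] addr=0x1a blk=6 s=0: L1-HIT | VC [8]
  [3] addr=0x1b blk=6 s=0: L1-HIT | VC [8]
  [4] addr=0x18 blk=6 s=0: L1-HIT | VC [8]
  [5] addr=0x19 blk=6 s=0: L1-HIT | VC [8]
  [6] addr=0x18 blk=6 s=0: L1-HIT | VC [8]
  [7] addr=0x33 blk=12 s=0: MISS | VC [8, 6]
  [8] addr=0x23 blk=8 s=0: VC-HIT | VC [12, 6]
  [9] addr=0x1b blk=6 s=0: VC-HIT | VC [12, 8]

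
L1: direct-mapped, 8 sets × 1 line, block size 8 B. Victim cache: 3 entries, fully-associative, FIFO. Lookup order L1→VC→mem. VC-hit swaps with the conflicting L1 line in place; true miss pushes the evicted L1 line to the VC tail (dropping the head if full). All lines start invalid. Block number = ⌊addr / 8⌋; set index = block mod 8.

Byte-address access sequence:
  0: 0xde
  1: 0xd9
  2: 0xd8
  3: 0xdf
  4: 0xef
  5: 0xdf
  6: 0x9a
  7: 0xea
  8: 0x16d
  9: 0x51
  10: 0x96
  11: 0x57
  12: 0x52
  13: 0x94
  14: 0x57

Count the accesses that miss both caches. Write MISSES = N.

0: 0xde (blk 27, set 3) → MISS  vc=[]
1: 0xd9 (blk 27, set 3) → L1-HIT  vc=[]
2: 0xd8 (blk 27, set 3) → L1-HIT  vc=[]
3: 0xdf (blk 27, set 3) → L1-HIT  vc=[]
4: 0xef (blk 29, set 5) → MISS  vc=[]
5: 0xdf (blk 27, set 3) → L1-HIT  vc=[]
6: 0x9a (blk 19, set 3) → MISS  vc=[27]
7: 0xea (blk 29, set 5) → L1-HIT  vc=[27]
8: 0x16d (blk 45, set 5) → MISS  vc=[27, 29]
9: 0x51 (blk 10, set 2) → MISS  vc=[27, 29]
10: 0x96 (blk 18, set 2) → MISS  vc=[27, 29, 10]
11: 0x57 (blk 10, set 2) → VC-HIT  vc=[27, 29, 18]
12: 0x52 (blk 10, set 2) → L1-HIT  vc=[27, 29, 18]
13: 0x94 (blk 18, set 2) → VC-HIT  vc=[27, 29, 10]
14: 0x57 (blk 10, set 2) → VC-HIT  vc=[27, 29, 18]

MISSES = 6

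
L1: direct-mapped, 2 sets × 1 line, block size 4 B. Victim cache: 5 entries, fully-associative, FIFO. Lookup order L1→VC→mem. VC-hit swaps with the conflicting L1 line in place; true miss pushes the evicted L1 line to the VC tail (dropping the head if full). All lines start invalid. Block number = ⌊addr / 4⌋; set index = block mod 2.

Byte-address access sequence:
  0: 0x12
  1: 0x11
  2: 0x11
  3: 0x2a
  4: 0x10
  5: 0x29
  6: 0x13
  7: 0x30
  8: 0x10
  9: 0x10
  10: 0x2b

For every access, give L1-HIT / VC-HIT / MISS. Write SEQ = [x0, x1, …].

SEQ = [MISS, L1-HIT, L1-HIT, MISS, VC-HIT, VC-HIT, VC-HIT, MISS, VC-HIT, L1-HIT, VC-HIT]

0: 0x12 (blk 4, set 0) → MISS  vc=[]
1: 0x11 (blk 4, set 0) → L1-HIT  vc=[]
2: 0x11 (blk 4, set 0) → L1-HIT  vc=[]
3: 0x2a (blk 10, set 0) → MISS  vc=[4]
4: 0x10 (blk 4, set 0) → VC-HIT  vc=[10]
5: 0x29 (blk 10, set 0) → VC-HIT  vc=[4]
6: 0x13 (blk 4, set 0) → VC-HIT  vc=[10]
7: 0x30 (blk 12, set 0) → MISS  vc=[10, 4]
8: 0x10 (blk 4, set 0) → VC-HIT  vc=[10, 12]
9: 0x10 (blk 4, set 0) → L1-HIT  vc=[10, 12]
10: 0x2b (blk 10, set 0) → VC-HIT  vc=[4, 12]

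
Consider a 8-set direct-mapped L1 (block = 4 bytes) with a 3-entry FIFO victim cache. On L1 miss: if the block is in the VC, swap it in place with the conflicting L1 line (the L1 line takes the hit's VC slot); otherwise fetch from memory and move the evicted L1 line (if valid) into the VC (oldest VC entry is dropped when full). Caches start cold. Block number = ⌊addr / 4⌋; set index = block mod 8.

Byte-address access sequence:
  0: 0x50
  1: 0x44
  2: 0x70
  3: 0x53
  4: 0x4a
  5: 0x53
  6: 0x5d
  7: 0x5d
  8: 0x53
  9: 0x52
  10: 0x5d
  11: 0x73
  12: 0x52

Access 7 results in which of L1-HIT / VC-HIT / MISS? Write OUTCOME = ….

OUTCOME = L1-HIT

0: 0x50 (blk 20, set 4) → MISS  vc=[]
1: 0x44 (blk 17, set 1) → MISS  vc=[]
2: 0x70 (blk 28, set 4) → MISS  vc=[20]
3: 0x53 (blk 20, set 4) → VC-HIT  vc=[28]
4: 0x4a (blk 18, set 2) → MISS  vc=[28]
5: 0x53 (blk 20, set 4) → L1-HIT  vc=[28]
6: 0x5d (blk 23, set 7) → MISS  vc=[28]
7: 0x5d (blk 23, set 7) → L1-HIT  vc=[28]
8: 0x53 (blk 20, set 4) → L1-HIT  vc=[28]
9: 0x52 (blk 20, set 4) → L1-HIT  vc=[28]
10: 0x5d (blk 23, set 7) → L1-HIT  vc=[28]
11: 0x73 (blk 28, set 4) → VC-HIT  vc=[20]
12: 0x52 (blk 20, set 4) → VC-HIT  vc=[28]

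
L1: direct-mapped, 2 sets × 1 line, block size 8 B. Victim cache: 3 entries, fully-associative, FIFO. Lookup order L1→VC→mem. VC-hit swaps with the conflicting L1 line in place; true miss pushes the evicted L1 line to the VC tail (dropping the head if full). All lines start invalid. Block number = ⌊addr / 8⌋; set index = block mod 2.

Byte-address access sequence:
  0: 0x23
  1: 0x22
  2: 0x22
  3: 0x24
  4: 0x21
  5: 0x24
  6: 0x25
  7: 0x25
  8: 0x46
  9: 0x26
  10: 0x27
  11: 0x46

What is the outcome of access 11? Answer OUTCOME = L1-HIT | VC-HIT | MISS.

OUTCOME = VC-HIT

0: 0x23 (blk 4, set 0) → MISS  vc=[]
1: 0x22 (blk 4, set 0) → L1-HIT  vc=[]
2: 0x22 (blk 4, set 0) → L1-HIT  vc=[]
3: 0x24 (blk 4, set 0) → L1-HIT  vc=[]
4: 0x21 (blk 4, set 0) → L1-HIT  vc=[]
5: 0x24 (blk 4, set 0) → L1-HIT  vc=[]
6: 0x25 (blk 4, set 0) → L1-HIT  vc=[]
7: 0x25 (blk 4, set 0) → L1-HIT  vc=[]
8: 0x46 (blk 8, set 0) → MISS  vc=[4]
9: 0x26 (blk 4, set 0) → VC-HIT  vc=[8]
10: 0x27 (blk 4, set 0) → L1-HIT  vc=[8]
11: 0x46 (blk 8, set 0) → VC-HIT  vc=[4]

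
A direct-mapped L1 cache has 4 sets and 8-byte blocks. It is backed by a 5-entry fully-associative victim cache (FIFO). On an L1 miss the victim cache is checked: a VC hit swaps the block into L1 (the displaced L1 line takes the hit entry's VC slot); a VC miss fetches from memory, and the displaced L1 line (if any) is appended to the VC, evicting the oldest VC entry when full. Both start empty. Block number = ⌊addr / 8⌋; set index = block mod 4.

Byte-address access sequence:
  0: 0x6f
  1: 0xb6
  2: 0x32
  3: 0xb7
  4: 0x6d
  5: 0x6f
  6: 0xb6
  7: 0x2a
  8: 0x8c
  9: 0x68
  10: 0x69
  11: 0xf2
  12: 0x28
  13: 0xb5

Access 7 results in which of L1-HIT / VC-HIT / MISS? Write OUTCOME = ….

OUTCOME = MISS

0: 0x6f (blk 13, set 1) → MISS  vc=[]
1: 0xb6 (blk 22, set 2) → MISS  vc=[]
2: 0x32 (blk 6, set 2) → MISS  vc=[22]
3: 0xb7 (blk 22, set 2) → VC-HIT  vc=[6]
4: 0x6d (blk 13, set 1) → L1-HIT  vc=[6]
5: 0x6f (blk 13, set 1) → L1-HIT  vc=[6]
6: 0xb6 (blk 22, set 2) → L1-HIT  vc=[6]
7: 0x2a (blk 5, set 1) → MISS  vc=[6, 13]
8: 0x8c (blk 17, set 1) → MISS  vc=[6, 13, 5]
9: 0x68 (blk 13, set 1) → VC-HIT  vc=[6, 17, 5]
10: 0x69 (blk 13, set 1) → L1-HIT  vc=[6, 17, 5]
11: 0xf2 (blk 30, set 2) → MISS  vc=[6, 17, 5, 22]
12: 0x28 (blk 5, set 1) → VC-HIT  vc=[6, 17, 13, 22]
13: 0xb5 (blk 22, set 2) → VC-HIT  vc=[6, 17, 13, 30]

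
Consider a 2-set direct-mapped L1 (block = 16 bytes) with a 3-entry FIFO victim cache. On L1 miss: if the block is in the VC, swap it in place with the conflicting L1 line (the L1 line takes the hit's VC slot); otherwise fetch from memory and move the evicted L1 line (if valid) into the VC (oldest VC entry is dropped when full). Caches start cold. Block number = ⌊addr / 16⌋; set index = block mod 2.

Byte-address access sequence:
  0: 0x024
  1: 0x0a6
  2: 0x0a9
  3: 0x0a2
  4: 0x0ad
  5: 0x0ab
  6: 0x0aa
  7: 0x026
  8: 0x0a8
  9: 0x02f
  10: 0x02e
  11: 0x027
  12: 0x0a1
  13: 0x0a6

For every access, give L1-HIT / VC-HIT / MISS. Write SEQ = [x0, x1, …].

0: 0x24 (blk 2, set 0) → MISS  vc=[]
1: 0xa6 (blk 10, set 0) → MISS  vc=[2]
2: 0xa9 (blk 10, set 0) → L1-HIT  vc=[2]
3: 0xa2 (blk 10, set 0) → L1-HIT  vc=[2]
4: 0xad (blk 10, set 0) → L1-HIT  vc=[2]
5: 0xab (blk 10, set 0) → L1-HIT  vc=[2]
6: 0xaa (blk 10, set 0) → L1-HIT  vc=[2]
7: 0x26 (blk 2, set 0) → VC-HIT  vc=[10]
8: 0xa8 (blk 10, set 0) → VC-HIT  vc=[2]
9: 0x2f (blk 2, set 0) → VC-HIT  vc=[10]
10: 0x2e (blk 2, set 0) → L1-HIT  vc=[10]
11: 0x27 (blk 2, set 0) → L1-HIT  vc=[10]
12: 0xa1 (blk 10, set 0) → VC-HIT  vc=[2]
13: 0xa6 (blk 10, set 0) → L1-HIT  vc=[2]

SEQ = [MISS, MISS, L1-HIT, L1-HIT, L1-HIT, L1-HIT, L1-HIT, VC-HIT, VC-HIT, VC-HIT, L1-HIT, L1-HIT, VC-HIT, L1-HIT]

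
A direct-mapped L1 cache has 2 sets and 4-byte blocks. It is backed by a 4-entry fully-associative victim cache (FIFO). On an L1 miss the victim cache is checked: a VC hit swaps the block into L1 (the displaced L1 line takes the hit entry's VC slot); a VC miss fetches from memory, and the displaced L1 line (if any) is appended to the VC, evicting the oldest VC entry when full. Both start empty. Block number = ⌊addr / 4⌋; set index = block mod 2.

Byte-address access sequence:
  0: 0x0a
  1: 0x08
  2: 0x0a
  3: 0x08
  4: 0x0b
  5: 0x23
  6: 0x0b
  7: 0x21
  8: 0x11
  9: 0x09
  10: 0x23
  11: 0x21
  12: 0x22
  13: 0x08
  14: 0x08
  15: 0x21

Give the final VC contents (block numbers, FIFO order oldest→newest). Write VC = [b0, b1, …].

  [0] addr=0xa blk=2 s=0: MISS | VC []
  [1] addr=0x8 blk=2 s=0: L1-HIT | VC []
  [2] addr=0xa blk=2 s=0: L1-HIT | VC []
  [3] addr=0x8 blk=2 s=0: L1-HIT | VC []
  [4] addr=0xb blk=2 s=0: L1-HIT | VC []
  [5] addr=0x23 blk=8 s=0: MISS | VC [2]
  [6] addr=0xb blk=2 s=0: VC-HIT | VC [8]
  [7] addr=0x21 blk=8 s=0: VC-HIT | VC [2]
  [8] addr=0x11 blk=4 s=0: MISS | VC [2, 8]
  [9] addr=0x9 blk=2 s=0: VC-HIT | VC [4, 8]
  [10] addr=0x23 blk=8 s=0: VC-HIT | VC [4, 2]
  [11] addr=0x21 blk=8 s=0: L1-HIT | VC [4, 2]
  [12] addr=0x22 blk=8 s=0: L1-HIT | VC [4, 2]
  [13] addr=0x8 blk=2 s=0: VC-HIT | VC [4, 8]
  [14] addr=0x8 blk=2 s=0: L1-HIT | VC [4, 8]
  [15] addr=0x21 blk=8 s=0: VC-HIT | VC [4, 2]

VC = [4, 2]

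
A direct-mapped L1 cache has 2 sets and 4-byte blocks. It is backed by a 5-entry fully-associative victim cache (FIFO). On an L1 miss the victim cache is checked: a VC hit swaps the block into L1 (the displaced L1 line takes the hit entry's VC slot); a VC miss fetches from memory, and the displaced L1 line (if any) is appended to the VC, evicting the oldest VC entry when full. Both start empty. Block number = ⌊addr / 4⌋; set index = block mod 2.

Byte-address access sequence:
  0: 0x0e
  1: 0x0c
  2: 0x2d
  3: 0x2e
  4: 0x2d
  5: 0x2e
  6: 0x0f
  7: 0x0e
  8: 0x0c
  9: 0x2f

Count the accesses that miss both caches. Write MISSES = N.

#0 0xe→b3/s1 MISS; vc=[]
#1 0xc→b3/s1 L1-HIT; vc=[]
#2 0x2d→b11/s1 MISS; vc=[3]
#3 0x2e→b11/s1 L1-HIT; vc=[3]
#4 0x2d→b11/s1 L1-HIT; vc=[3]
#5 0x2e→b11/s1 L1-HIT; vc=[3]
#6 0xf→b3/s1 VC-HIT; vc=[11]
#7 0xe→b3/s1 L1-HIT; vc=[11]
#8 0xc→b3/s1 L1-HIT; vc=[11]
#9 0x2f→b11/s1 VC-HIT; vc=[3]

MISSES = 2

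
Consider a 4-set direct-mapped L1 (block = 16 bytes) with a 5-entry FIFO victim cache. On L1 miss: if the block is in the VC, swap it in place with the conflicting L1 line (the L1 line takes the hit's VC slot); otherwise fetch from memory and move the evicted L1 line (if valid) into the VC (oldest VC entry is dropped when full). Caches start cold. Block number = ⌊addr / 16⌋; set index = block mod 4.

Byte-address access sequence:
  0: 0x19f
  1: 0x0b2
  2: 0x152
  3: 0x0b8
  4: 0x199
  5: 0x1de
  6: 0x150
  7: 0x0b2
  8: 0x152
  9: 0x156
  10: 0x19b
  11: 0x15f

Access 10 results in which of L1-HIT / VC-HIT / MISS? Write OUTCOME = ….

OUTCOME = VC-HIT

  [0] addr=0x19f blk=25 s=1: MISS | VC []
  [1] addr=0xb2 blk=11 s=3: MISS | VC []
  [2] addr=0x152 blk=21 s=1: MISS | VC [25]
  [3] addr=0xb8 blk=11 s=3: L1-HIT | VC [25]
  [4] addr=0x199 blk=25 s=1: VC-HIT | VC [21]
  [5] addr=0x1de blk=29 s=1: MISS | VC [21, 25]
  [6] addr=0x150 blk=21 s=1: VC-HIT | VC [29, 25]
  [7] addr=0xb2 blk=11 s=3: L1-HIT | VC [29, 25]
  [8] addr=0x152 blk=21 s=1: L1-HIT | VC [29, 25]
  [9] addr=0x156 blk=21 s=1: L1-HIT | VC [29, 25]
  [10] addr=0x19b blk=25 s=1: VC-HIT | VC [29, 21]
  [11] addr=0x15f blk=21 s=1: VC-HIT | VC [29, 25]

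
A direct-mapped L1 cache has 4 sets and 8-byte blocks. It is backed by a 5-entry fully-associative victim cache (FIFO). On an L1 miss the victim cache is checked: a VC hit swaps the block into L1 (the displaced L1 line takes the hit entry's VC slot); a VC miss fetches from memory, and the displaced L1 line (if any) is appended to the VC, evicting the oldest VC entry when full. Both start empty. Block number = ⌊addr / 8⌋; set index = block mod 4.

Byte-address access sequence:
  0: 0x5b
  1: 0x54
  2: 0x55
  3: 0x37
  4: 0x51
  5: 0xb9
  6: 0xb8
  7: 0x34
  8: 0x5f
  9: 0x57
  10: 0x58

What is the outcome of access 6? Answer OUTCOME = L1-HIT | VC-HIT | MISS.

OUTCOME = L1-HIT

0: 0x5b (blk 11, set 3) → MISS  vc=[]
1: 0x54 (blk 10, set 2) → MISS  vc=[]
2: 0x55 (blk 10, set 2) → L1-HIT  vc=[]
3: 0x37 (blk 6, set 2) → MISS  vc=[10]
4: 0x51 (blk 10, set 2) → VC-HIT  vc=[6]
5: 0xb9 (blk 23, set 3) → MISS  vc=[6, 11]
6: 0xb8 (blk 23, set 3) → L1-HIT  vc=[6, 11]
7: 0x34 (blk 6, set 2) → VC-HIT  vc=[10, 11]
8: 0x5f (blk 11, set 3) → VC-HIT  vc=[10, 23]
9: 0x57 (blk 10, set 2) → VC-HIT  vc=[6, 23]
10: 0x58 (blk 11, set 3) → L1-HIT  vc=[6, 23]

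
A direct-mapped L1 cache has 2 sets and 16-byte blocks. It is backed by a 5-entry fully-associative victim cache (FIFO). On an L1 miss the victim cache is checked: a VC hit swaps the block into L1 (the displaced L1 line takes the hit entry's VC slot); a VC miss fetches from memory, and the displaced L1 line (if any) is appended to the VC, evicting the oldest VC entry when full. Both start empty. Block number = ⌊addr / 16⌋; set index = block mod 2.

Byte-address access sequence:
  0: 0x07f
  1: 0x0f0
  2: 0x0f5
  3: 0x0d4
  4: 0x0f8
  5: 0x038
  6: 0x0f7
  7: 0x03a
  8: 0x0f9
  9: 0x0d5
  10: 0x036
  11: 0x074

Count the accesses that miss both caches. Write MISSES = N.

0: 0x7f (blk 7, set 1) → MISS  vc=[]
1: 0xf0 (blk 15, set 1) → MISS  vc=[7]
2: 0xf5 (blk 15, set 1) → L1-HIT  vc=[7]
3: 0xd4 (blk 13, set 1) → MISS  vc=[7, 15]
4: 0xf8 (blk 15, set 1) → VC-HIT  vc=[7, 13]
5: 0x38 (blk 3, set 1) → MISS  vc=[7, 13, 15]
6: 0xf7 (blk 15, set 1) → VC-HIT  vc=[7, 13, 3]
7: 0x3a (blk 3, set 1) → VC-HIT  vc=[7, 13, 15]
8: 0xf9 (blk 15, set 1) → VC-HIT  vc=[7, 13, 3]
9: 0xd5 (blk 13, set 1) → VC-HIT  vc=[7, 15, 3]
10: 0x36 (blk 3, set 1) → VC-HIT  vc=[7, 15, 13]
11: 0x74 (blk 7, set 1) → VC-HIT  vc=[3, 15, 13]

MISSES = 4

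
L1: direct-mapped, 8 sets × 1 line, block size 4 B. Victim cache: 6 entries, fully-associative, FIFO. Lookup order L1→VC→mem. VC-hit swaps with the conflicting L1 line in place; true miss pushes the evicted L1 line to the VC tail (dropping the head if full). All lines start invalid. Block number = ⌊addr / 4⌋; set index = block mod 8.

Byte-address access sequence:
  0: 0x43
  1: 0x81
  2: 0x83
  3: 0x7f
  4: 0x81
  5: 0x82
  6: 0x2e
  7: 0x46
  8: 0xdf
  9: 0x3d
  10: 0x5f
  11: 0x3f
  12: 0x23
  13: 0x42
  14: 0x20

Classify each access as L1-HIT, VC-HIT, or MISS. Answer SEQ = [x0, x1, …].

SEQ = [MISS, MISS, L1-HIT, MISS, L1-HIT, L1-HIT, MISS, MISS, MISS, MISS, MISS, VC-HIT, MISS, VC-HIT, VC-HIT]

#0 0x43→b16/s0 MISS; vc=[]
#1 0x81→b32/s0 MISS; vc=[16]
#2 0x83→b32/s0 L1-HIT; vc=[16]
#3 0x7f→b31/s7 MISS; vc=[16]
#4 0x81→b32/s0 L1-HIT; vc=[16]
#5 0x82→b32/s0 L1-HIT; vc=[16]
#6 0x2e→b11/s3 MISS; vc=[16]
#7 0x46→b17/s1 MISS; vc=[16]
#8 0xdf→b55/s7 MISS; vc=[16,31]
#9 0x3d→b15/s7 MISS; vc=[16,31,55]
#10 0x5f→b23/s7 MISS; vc=[16,31,55,15]
#11 0x3f→b15/s7 VC-HIT; vc=[16,31,55,23]
#12 0x23→b8/s0 MISS; vc=[16,31,55,23,32]
#13 0x42→b16/s0 VC-HIT; vc=[8,31,55,23,32]
#14 0x20→b8/s0 VC-HIT; vc=[16,31,55,23,32]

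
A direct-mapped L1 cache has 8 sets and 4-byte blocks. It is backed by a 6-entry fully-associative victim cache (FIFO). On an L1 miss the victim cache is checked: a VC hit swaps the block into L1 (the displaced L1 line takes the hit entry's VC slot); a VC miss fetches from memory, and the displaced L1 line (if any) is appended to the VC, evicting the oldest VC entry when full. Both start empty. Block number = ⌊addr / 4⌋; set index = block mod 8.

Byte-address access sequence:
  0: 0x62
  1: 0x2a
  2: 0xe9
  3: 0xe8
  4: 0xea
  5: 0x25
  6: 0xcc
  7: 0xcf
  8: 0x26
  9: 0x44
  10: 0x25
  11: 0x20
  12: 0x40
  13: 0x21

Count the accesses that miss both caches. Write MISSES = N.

  [0] addr=0x62 blk=24 s=0: MISS | VC []
  [1] addr=0x2a blk=10 s=2: MISS | VC []
  [2] addr=0xe9 blk=58 s=2: MISS | VC [10]
  [3] addr=0xe8 blk=58 s=2: L1-HIT | VC [10]
  [4] addr=0xea blk=58 s=2: L1-HIT | VC [10]
  [5] addr=0x25 blk=9 s=1: MISS | VC [10]
  [6] addr=0xcc blk=51 s=3: MISS | VC [10]
  [7] addr=0xcf blk=51 s=3: L1-HIT | VC [10]
  [8] addr=0x26 blk=9 s=1: L1-HIT | VC [10]
  [9] addr=0x44 blk=17 s=1: MISS | VC [10, 9]
  [10] addr=0x25 blk=9 s=1: VC-HIT | VC [10, 17]
  [11] addr=0x20 blk=8 s=0: MISS | VC [10, 17, 24]
  [12] addr=0x40 blk=16 s=0: MISS | VC [10, 17, 24, 8]
  [13] addr=0x21 blk=8 s=0: VC-HIT | VC [10, 17, 24, 16]

MISSES = 8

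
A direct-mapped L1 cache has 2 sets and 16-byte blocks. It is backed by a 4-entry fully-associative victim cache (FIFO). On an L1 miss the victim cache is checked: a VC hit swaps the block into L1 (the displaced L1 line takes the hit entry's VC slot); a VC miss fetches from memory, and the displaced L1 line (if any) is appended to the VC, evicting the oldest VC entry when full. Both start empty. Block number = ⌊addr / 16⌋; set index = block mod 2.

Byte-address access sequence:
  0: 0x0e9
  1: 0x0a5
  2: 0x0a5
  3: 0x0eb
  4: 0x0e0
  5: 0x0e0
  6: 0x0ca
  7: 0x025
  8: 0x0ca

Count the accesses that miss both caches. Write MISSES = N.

0: 0xe9 (blk 14, set 0) → MISS  vc=[]
1: 0xa5 (blk 10, set 0) → MISS  vc=[14]
2: 0xa5 (blk 10, set 0) → L1-HIT  vc=[14]
3: 0xeb (blk 14, set 0) → VC-HIT  vc=[10]
4: 0xe0 (blk 14, set 0) → L1-HIT  vc=[10]
5: 0xe0 (blk 14, set 0) → L1-HIT  vc=[10]
6: 0xca (blk 12, set 0) → MISS  vc=[10, 14]
7: 0x25 (blk 2, set 0) → MISS  vc=[10, 14, 12]
8: 0xca (blk 12, set 0) → VC-HIT  vc=[10, 14, 2]

MISSES = 4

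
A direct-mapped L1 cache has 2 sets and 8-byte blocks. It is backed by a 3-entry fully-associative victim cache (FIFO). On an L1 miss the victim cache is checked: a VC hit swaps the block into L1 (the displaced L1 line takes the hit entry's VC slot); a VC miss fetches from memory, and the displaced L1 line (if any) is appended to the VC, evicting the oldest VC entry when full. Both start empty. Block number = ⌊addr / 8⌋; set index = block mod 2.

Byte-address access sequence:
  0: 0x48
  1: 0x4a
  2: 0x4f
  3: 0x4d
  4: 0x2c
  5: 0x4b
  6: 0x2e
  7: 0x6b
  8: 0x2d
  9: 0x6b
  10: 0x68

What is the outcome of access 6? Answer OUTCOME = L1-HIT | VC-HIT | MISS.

0: 0x48 (blk 9, set 1) → MISS  vc=[]
1: 0x4a (blk 9, set 1) → L1-HIT  vc=[]
2: 0x4f (blk 9, set 1) → L1-HIT  vc=[]
3: 0x4d (blk 9, set 1) → L1-HIT  vc=[]
4: 0x2c (blk 5, set 1) → MISS  vc=[9]
5: 0x4b (blk 9, set 1) → VC-HIT  vc=[5]
6: 0x2e (blk 5, set 1) → VC-HIT  vc=[9]
7: 0x6b (blk 13, set 1) → MISS  vc=[9, 5]
8: 0x2d (blk 5, set 1) → VC-HIT  vc=[9, 13]
9: 0x6b (blk 13, set 1) → VC-HIT  vc=[9, 5]
10: 0x68 (blk 13, set 1) → L1-HIT  vc=[9, 5]

OUTCOME = VC-HIT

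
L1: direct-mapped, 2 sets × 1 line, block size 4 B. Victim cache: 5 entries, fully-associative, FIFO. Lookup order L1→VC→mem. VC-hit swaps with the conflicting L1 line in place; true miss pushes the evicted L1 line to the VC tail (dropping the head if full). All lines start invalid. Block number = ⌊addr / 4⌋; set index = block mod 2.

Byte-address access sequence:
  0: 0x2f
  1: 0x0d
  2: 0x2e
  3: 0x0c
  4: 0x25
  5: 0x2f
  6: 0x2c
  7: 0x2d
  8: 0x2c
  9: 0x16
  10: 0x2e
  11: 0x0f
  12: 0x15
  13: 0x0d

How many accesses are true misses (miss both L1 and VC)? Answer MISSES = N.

0: 0x2f (blk 11, set 1) → MISS  vc=[]
1: 0xd (blk 3, set 1) → MISS  vc=[11]
2: 0x2e (blk 11, set 1) → VC-HIT  vc=[3]
3: 0xc (blk 3, set 1) → VC-HIT  vc=[11]
4: 0x25 (blk 9, set 1) → MISS  vc=[11, 3]
5: 0x2f (blk 11, set 1) → VC-HIT  vc=[9, 3]
6: 0x2c (blk 11, set 1) → L1-HIT  vc=[9, 3]
7: 0x2d (blk 11, set 1) → L1-HIT  vc=[9, 3]
8: 0x2c (blk 11, set 1) → L1-HIT  vc=[9, 3]
9: 0x16 (blk 5, set 1) → MISS  vc=[9, 3, 11]
10: 0x2e (blk 11, set 1) → VC-HIT  vc=[9, 3, 5]
11: 0xf (blk 3, set 1) → VC-HIT  vc=[9, 11, 5]
12: 0x15 (blk 5, set 1) → VC-HIT  vc=[9, 11, 3]
13: 0xd (blk 3, set 1) → VC-HIT  vc=[9, 11, 5]

MISSES = 4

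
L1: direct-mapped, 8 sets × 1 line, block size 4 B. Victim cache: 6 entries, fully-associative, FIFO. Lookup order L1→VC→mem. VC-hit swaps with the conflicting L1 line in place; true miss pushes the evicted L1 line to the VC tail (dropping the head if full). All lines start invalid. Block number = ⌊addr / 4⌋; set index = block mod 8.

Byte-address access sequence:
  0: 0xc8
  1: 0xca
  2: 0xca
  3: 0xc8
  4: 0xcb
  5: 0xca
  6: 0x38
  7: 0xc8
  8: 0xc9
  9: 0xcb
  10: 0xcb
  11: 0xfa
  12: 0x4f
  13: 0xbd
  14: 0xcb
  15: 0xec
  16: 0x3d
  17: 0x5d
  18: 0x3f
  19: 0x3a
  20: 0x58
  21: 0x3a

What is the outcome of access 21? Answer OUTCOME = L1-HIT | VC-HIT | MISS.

OUTCOME = VC-HIT

  [0] addr=0xc8 blk=50 s=2: MISS | VC []
  [1] addr=0xca blk=50 s=2: L1-HIT | VC []
  [2] addr=0xca blk=50 s=2: L1-HIT | VC []
  [3] addr=0xc8 blk=50 s=2: L1-HIT | VC []
  [4] addr=0xcb blk=50 s=2: L1-HIT | VC []
  [5] addr=0xca blk=50 s=2: L1-HIT | VC []
  [6] addr=0x38 blk=14 s=6: MISS | VC []
  [7] addr=0xc8 blk=50 s=2: L1-HIT | VC []
  [8] addr=0xc9 blk=50 s=2: L1-HIT | VC []
  [9] addr=0xcb blk=50 s=2: L1-HIT | VC []
  [10] addr=0xcb blk=50 s=2: L1-HIT | VC []
  [11] addr=0xfa blk=62 s=6: MISS | VC [14]
  [12] addr=0x4f blk=19 s=3: MISS | VC [14]
  [13] addr=0xbd blk=47 s=7: MISS | VC [14]
  [14] addr=0xcb blk=50 s=2: L1-HIT | VC [14]
  [15] addr=0xec blk=59 s=3: MISS | VC [14, 19]
  [16] addr=0x3d blk=15 s=7: MISS | VC [14, 19, 47]
  [17] addr=0x5d blk=23 s=7: MISS | VC [14, 19, 47, 15]
  [18] addr=0x3f blk=15 s=7: VC-HIT | VC [14, 19, 47, 23]
  [19] addr=0x3a blk=14 s=6: VC-HIT | VC [62, 19, 47, 23]
  [20] addr=0x58 blk=22 s=6: MISS | VC [62, 19, 47, 23, 14]
  [21] addr=0x3a blk=14 s=6: VC-HIT | VC [62, 19, 47, 23, 22]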